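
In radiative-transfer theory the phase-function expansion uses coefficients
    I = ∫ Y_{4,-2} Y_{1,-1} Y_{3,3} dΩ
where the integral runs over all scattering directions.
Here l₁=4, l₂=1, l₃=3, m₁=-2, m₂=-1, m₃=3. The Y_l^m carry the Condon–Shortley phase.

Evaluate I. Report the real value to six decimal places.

0.061558

m-sum 0 ✓  L=8 even ✓  3≤3≤5 ✓
Π(2lᵢ+1) = 9×3×7 = 189
triangle coeff Δ(4,1,3) = 1/252
Σ_t [1,1]: t=1:−1/36 = -1/36
(3j)²=4/63 [(4 1 3; 0 0 0)], sign=+1
Σ_t [0,0]: t=0:+1/1440 = 1/1440
(3j)²=1/252 [(4 1 3; -2 -1 3)], sign=+1
⇒ 4πI² = 1/21
I = (+1)√(1/21/(4π)) = 0.06155813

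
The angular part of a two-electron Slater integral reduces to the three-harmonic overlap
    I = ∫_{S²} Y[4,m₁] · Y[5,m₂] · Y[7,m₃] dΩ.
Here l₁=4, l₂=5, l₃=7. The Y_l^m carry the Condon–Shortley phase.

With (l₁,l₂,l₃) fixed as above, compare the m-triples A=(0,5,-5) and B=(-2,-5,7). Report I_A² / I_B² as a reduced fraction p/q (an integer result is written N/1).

Same 4,5,7: normalisation and zero-m 3j drop out of the ratio.
A: Δ: 2! 6! 8! / 17! → 1/6126120; sum: t=2:+1/3870720 = 1/3870720; 3j²(4 5 7; 0 5 -5) = Δ·Π!·Σ² = 135/6188  (sign +1)
B: Δ: 2! 6! 8! / 17! → 1/6126120; sum: t=0:+1/58060800 = 1/58060800; 3j²(4 5 7; -2 -5 7) = Δ·Π!·Σ² = 3/136  (sign +1)
I_A²/I_B² = (135/6188)/(3/136) = 90/91

90/91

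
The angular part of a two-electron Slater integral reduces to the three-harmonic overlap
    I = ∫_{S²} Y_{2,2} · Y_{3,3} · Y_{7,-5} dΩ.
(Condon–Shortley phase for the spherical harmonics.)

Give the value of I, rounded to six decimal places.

l₃=7 ∉ [1,5] — triangle fails ⇒ I = 0

0.000000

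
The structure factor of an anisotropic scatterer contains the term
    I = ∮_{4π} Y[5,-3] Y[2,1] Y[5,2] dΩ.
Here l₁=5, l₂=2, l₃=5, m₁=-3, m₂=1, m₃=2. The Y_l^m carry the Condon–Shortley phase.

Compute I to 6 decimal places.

Checks pass: Σm=0; 12 even; l₃=5∈[3,7].
(2·5+1)(2·2+1)(2·5+1) = 605
Δ: 2! 8! 2! / 13! → 1/38610
sum: t=0:+1/2880 t=1:−1/576 t=2:+1/2880 = -1/960
3j²(5 2 5; 0 0 0) = Δ·Π!·Σ² = 10/429  (sign +1)
sum: t=1:−1/10080 t=2:+1/2880 = 1/4032
3j²(5 2 5; -3 1 2) = Δ·Π!·Σ² = 10/429  (sign -1)
combine: 4πI² = 605·10/429·10/429 = 500/1521
take √, sign -1: I = -0.16173926

-0.161739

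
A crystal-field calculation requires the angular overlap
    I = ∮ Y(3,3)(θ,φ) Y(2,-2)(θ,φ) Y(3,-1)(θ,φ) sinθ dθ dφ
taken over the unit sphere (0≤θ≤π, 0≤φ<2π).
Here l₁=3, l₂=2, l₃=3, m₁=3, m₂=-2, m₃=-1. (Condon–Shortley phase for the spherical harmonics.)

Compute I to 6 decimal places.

Checks pass: Σm=0; 8 even; l₃=3∈[1,5].
(2·3+1)(2·2+1)(2·3+1) = 245
Δ: 2! 4! 2! / 9! → 1/3780
sum: t=0:+1/24 t=1:−1/4 t=2:+1/24 = -1/6
3j²(3 2 3; 0 0 0) = Δ·Π!·Σ² = 4/105  (sign +1)
sum: t=0:+1/96 = 1/96
3j²(3 2 3; 3 -2 -1) = Δ·Π!·Σ² = 1/42  (sign +1)
combine: 4πI² = 245·4/105·1/42 = 2/9
take √, sign +1: I = 0.13298076

0.132981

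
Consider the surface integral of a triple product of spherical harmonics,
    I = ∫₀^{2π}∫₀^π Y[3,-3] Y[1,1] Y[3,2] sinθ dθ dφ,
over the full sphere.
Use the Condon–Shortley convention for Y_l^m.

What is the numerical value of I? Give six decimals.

l₁+l₂+l₃=7 is odd: 3j(l;000)=0 ⇒ I=0

0.000000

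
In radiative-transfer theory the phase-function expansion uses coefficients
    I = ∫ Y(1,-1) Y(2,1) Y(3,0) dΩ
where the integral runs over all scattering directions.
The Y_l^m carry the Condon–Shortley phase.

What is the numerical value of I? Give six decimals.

0.143048

Rules hold: Σm=0, L=6 even, 1≤3≤3.
N = 3·5·7 = 105
Δ = 0!·2!·4!/7! = 1/105
Racah Σ t=0..0: t=0:+1/4 = 1/4
⇒ 3j(1 2 3; 0 0 0)² = 3/35, sgn -1
Racah Σ t=0..0: t=0:+1/12 = 1/12
⇒ 3j(1 2 3; -1 1 0)² = 1/35, sgn -1
4πI² = N·(3j₀)²·(3jₘ)² = 9/35
I = +1·√(0.257143/4π) = 0.14304817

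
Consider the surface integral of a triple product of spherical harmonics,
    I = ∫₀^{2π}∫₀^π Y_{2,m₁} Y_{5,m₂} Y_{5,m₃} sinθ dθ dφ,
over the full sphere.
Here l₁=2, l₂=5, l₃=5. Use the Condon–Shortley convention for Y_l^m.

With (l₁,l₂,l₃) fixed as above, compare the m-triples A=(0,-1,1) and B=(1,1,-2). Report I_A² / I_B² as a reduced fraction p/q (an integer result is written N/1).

27/14

l's match ⇒ only the (l;m) 3-j factors differ between A and B.
A: triangle coeff Δ(2,5,5) = 1/38610; Σ_t [0,2]: t=0:+1/2304 t=1:−1/720 t=2:+1/5760 = -1/1280; (3j)²=27/1430 [(2 5 5; 0 -1 1)], sign=-1
B: triangle coeff Δ(2,5,5) = 1/38610; Σ_t [0,1]: t=0:+1/2880 t=1:−1/1440 = -1/2880; (3j)²=7/715 [(2 5 5; 1 1 -2)], sign=+1
I_A²/I_B² = (27/1430)/(7/715) = 27/14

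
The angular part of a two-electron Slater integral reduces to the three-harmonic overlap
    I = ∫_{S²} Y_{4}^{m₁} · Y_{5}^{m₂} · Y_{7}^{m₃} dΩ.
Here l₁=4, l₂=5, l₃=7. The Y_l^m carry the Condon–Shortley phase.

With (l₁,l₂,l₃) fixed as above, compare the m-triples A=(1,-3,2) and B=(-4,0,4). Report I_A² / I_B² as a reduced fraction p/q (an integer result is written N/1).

Shared (l₁,l₂,l₃)=(4,5,7): N and (l;000)² cancel in I_A²/I_B².
A: Δ = 2!·6!·8!/17! = 1/6126120; Racah Σ t=0..2: t=0:+1/103680 t=1:−1/241920 t=2:+1/9676800 = 163/29030400; ⇒ 3j(4 5 7; 1 -3 2)² = 26569/2042040, sgn -1
B: Δ = 2!·6!·8!/17! = 1/6126120; Racah Σ t=2..2: t=2:+1/1036800 = 1/1036800; ⇒ 3j(4 5 7; -4 0 4)² = 14/663, sgn -1
I_A²/I_B² = (26569/2042040)/(14/663) = 26569/43120

26569/43120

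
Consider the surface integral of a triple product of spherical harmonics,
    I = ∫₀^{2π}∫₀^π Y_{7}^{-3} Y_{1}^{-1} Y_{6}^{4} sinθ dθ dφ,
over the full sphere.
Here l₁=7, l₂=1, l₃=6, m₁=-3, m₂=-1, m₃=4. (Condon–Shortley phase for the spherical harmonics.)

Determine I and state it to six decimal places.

Checks pass: Σm=0; 14 even; l₃=6∈[6,8].
(2·7+1)(2·1+1)(2·6+1) = 585
Δ: 2! 12! 0! / 15! → 1/1365
sum: t=1:−1/518400 = -1/518400
3j²(7 1 6; 0 0 0) = Δ·Π!·Σ² = 7/195  (sign -1)
sum: t=0:+1/14515200 = 1/14515200
3j²(7 1 6; -3 -1 4) = Δ·Π!·Σ² = 2/455  (sign +1)
combine: 4πI² = 585·7/195·2/455 = 6/65
take √, sign -1: I = -0.08570655

-0.085707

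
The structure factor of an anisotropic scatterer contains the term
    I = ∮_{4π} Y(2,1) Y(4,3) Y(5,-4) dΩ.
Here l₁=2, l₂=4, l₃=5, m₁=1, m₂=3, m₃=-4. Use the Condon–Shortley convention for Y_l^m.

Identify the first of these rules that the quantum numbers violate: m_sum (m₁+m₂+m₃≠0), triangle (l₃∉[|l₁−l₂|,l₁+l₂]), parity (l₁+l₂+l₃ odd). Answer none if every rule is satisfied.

parity

m₁+m₂+m₃ = 1 + 3 − 4 = 0  ✓
triangle: |2−4|=2 ≤ l₃=5 ≤ 2+4=6  ✓
parity: l₁+l₂+l₃ = 11 is odd  ✗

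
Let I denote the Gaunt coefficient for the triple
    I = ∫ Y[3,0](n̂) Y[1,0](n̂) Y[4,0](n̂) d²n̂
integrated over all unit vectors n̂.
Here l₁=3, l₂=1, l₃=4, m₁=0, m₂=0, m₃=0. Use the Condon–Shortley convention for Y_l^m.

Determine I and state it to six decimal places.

0.246233

Rules hold: Σm=0, L=8 even, 2≤4≤4.
N = 7·3·9 = 189
Δ = 0!·6!·2!/9! = 1/252
Racah Σ t=0..0: t=0:+1/36 = 1/36
⇒ 3j(3 1 4; 0 0 0)² = 4/63, sgn +1
(m-triple is (0,0,0) — same symbol as above.)
4πI² = N·(3j₀)²·(3jₘ)² = 16/21
I = +1·√(0.761905/4π) = 0.24623252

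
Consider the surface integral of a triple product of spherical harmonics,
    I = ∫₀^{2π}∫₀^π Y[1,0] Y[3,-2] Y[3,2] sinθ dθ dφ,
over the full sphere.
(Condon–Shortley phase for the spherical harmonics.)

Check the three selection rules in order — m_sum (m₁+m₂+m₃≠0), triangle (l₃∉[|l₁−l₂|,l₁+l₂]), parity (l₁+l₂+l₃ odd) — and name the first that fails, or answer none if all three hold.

m₁+m₂+m₃ = 0 − 2 + 2 = 0  ✓
triangle: |1−3|=2 ≤ l₃=3 ≤ 1+3=4  ✓
parity: l₁+l₂+l₃ = 7 is odd  ✗

parity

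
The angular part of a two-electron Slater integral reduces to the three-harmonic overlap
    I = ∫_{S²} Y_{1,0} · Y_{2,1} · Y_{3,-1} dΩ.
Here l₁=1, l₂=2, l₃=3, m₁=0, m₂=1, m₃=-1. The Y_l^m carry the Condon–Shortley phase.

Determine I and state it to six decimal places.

-0.233597

m-sum 0 ✓  L=6 even ✓  1≤3≤3 ✓
Π(2lᵢ+1) = 3×5×7 = 105
triangle coeff Δ(1,2,3) = 1/105
Σ_t [0,0]: t=0:+1/4 = 1/4
(3j)²=3/35 [(1 2 3; 0 0 0)], sign=-1
Σ_t [0,0]: t=0:+1/6 = 1/6
(3j)²=8/105 [(1 2 3; 0 1 -1)], sign=+1
⇒ 4πI² = 24/35
I = (-1)√(24/35/(4π)) = -0.23359668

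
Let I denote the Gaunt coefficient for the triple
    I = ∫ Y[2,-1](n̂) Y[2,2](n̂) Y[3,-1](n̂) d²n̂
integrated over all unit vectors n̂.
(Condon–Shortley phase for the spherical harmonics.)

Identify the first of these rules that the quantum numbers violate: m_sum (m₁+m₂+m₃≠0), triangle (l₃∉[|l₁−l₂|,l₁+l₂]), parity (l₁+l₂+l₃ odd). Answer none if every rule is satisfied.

parity

Σmᵢ = 0  ✓
l₃∈[|l₁−l₂|,l₁+l₂]=[0,4], have l₃=3  ✓
Σlᵢ = 7 ⇒ odd  ✗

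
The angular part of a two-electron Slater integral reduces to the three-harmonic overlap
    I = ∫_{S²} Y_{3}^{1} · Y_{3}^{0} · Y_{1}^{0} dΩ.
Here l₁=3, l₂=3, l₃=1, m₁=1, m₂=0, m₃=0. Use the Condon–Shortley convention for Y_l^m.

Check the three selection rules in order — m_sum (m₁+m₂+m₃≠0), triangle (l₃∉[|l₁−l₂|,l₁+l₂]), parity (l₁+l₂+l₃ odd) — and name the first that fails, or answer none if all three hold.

azimuthal sum: 1 + 0 + 0 = 1  ✗
0 ≤ 1 ≤ 6 (triangle on l)
L = 3 + 3 + 1 = 7 (odd)

m_sum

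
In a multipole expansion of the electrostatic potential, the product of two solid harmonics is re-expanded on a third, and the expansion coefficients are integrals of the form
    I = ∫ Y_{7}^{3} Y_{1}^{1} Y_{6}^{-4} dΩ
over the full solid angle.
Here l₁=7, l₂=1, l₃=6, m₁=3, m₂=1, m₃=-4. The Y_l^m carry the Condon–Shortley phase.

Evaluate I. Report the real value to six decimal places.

Rules hold: Σm=0, L=14 even, 6≤6≤8.
N = 15·3·13 = 585
Δ = 2!·12!·0!/15! = 1/1365
Racah Σ t=1..1: t=1:−1/518400 = -1/518400
⇒ 3j(7 1 6; 0 0 0)² = 7/195, sgn -1
Racah Σ t=2..2: t=2:+1/14515200 = 1/14515200
⇒ 3j(7 1 6; 3 1 -4)² = 2/455, sgn +1
4πI² = N·(3j₀)²·(3jₘ)² = 6/65
I = -1·√(0.0923077/4π) = -0.08570655

-0.085707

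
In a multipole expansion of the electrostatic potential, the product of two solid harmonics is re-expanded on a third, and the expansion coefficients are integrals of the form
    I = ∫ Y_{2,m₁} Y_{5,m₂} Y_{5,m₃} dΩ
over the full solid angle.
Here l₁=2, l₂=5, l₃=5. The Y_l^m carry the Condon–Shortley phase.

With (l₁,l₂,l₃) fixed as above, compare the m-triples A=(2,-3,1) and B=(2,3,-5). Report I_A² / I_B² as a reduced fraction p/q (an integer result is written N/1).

l's match ⇒ only the (l;m) 3-j factors differ between A and B.
A: triangle coeff Δ(2,5,5) = 1/38610; Σ_t [0,0]: t=0:+1/5760 = 1/5760; (3j)²=56/2145 [(2 5 5; 2 -3 1)], sign=+1
B: triangle coeff Δ(2,5,5) = 1/38610; Σ_t [0,0]: t=0:+1/161280 = 1/161280; (3j)²=1/143 [(2 5 5; 2 3 -5)], sign=+1
I_A²/I_B² = (56/2145)/(1/143) = 56/15

56/15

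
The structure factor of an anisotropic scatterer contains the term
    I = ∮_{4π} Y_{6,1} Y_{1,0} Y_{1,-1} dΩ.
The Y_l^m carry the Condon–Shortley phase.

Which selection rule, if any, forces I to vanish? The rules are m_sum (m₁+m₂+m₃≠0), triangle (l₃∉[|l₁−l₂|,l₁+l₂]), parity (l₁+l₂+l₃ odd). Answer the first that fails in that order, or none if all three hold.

triangle

azimuthal sum: 1 + 0 − 1 = 0  ✓
5 ≤ 1 ≤ 7 (triangle on l)  ✗
L = 6 + 1 + 1 = 8 (even)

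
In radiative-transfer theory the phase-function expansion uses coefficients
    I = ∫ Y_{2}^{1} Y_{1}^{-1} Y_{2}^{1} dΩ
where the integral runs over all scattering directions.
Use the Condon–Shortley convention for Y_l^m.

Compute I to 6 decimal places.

0.000000

Σmᵢ = 1 ≠ 0, so the φ-integral vanishes; I = 0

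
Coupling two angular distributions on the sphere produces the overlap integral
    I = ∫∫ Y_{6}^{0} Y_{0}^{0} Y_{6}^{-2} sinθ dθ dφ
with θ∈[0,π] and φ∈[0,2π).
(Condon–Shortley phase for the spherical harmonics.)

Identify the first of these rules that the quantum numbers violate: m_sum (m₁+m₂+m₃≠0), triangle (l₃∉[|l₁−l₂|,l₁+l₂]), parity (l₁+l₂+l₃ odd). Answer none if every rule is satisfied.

azimuthal sum: 0 + 0 − 2 = -2  ✗
6 ≤ 6 ≤ 6 (triangle on l)
L = 6 + 0 + 6 = 12 (even)

m_sum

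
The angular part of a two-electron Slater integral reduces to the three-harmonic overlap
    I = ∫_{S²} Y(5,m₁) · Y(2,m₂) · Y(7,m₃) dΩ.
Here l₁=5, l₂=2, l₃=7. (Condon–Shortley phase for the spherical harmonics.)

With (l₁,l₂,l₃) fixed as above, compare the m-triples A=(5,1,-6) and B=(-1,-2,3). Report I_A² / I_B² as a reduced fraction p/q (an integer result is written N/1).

143/105

Same 5,2,7: normalisation and zero-m 3j drop out of the ratio.
A: Δ: 0! 10! 4! / 15! → 1/15015; sum: t=0:+1/21772800 = 1/21772800; 3j²(5 2 7; 5 1 -6) = Δ·Π!·Σ² = 2/105  (sign -1)
B: Δ: 0! 10! 4! / 15! → 1/15015; sum: t=0:+1/414720 = 1/414720; 3j²(5 2 7; -1 -2 3) = Δ·Π!·Σ² = 2/143  (sign +1)
I_A²/I_B² = (2/105)/(2/143) = 143/105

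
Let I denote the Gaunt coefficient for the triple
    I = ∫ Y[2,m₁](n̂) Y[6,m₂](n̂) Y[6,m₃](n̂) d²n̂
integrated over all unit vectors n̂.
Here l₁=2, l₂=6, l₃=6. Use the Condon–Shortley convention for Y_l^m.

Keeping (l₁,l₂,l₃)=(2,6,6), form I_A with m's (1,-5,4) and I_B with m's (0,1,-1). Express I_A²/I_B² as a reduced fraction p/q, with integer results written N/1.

297/169

Shared (l₁,l₂,l₃)=(2,6,6): N and (l;000)² cancel in I_A²/I_B².
A: Δ = 2!·2!·10!/15! = 1/90090; Racah Σ t=0..1: t=0:+1/725760 t=1:−1/7257600 = 1/806400; ⇒ 3j(2 6 6; 1 -5 4)² = 27/910, sgn +1
B: Δ = 2!·2!·10!/15! = 1/90090; Racah Σ t=0..2: t=0:+1/120960 t=1:−1/17280 t=2:+1/57600 = -13/403200; ⇒ 3j(2 6 6; 0 1 -1)² = 13/770, sgn +1
I_A²/I_B² = (27/910)/(13/770) = 297/169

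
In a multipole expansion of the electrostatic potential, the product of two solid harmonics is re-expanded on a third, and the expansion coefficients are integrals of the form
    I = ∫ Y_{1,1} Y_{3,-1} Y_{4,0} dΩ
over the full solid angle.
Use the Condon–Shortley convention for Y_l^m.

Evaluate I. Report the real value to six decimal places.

Checks pass: Σm=0; 8 even; l₃=4∈[2,4].
(2·1+1)(2·3+1)(2·4+1) = 189
Δ: 0! 2! 6! / 9! → 1/252
sum: t=0:+1/36 = 1/36
3j²(1 3 4; 0 0 0) = Δ·Π!·Σ² = 4/63  (sign +1)
sum: t=0:+1/96 = 1/96
3j²(1 3 4; 1 -1 0) = Δ·Π!·Σ² = 1/42  (sign +1)
combine: 4πI² = 189·4/63·1/42 = 2/7
take √, sign +1: I = 0.15078601

0.150786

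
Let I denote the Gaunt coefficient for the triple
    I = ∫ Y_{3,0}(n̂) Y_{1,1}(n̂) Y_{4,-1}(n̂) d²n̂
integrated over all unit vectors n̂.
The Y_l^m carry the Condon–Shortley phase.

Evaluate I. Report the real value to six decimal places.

-0.194664

Rules hold: Σm=0, L=8 even, 2≤4≤4.
N = 7·3·9 = 189
Δ = 0!·6!·2!/9! = 1/252
Racah Σ t=0..0: t=0:+1/36 = 1/36
⇒ 3j(3 1 4; 0 0 0)² = 4/63, sgn +1
Racah Σ t=0..0: t=0:+1/72 = 1/72
⇒ 3j(3 1 4; 0 1 -1)² = 5/126, sgn -1
4πI² = N·(3j₀)²·(3jₘ)² = 10/21
I = -1·√(0.47619/4π) = -0.19466390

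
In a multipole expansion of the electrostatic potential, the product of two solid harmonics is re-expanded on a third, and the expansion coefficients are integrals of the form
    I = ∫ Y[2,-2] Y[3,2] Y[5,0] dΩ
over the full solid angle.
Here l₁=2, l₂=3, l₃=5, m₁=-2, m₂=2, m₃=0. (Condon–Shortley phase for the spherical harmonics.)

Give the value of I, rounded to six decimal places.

m-sum 0 ✓  L=10 even ✓  1≤5≤5 ✓
Π(2lᵢ+1) = 5×7×11 = 385
triangle coeff Δ(2,3,5) = 1/2310
Σ_t [0,0]: t=0:+1/144 = 1/144
(3j)²=10/231 [(2 3 5; 0 0 0)], sign=-1
Σ_t [0,0]: t=0:+1/2880 = 1/2880
(3j)²=1/462 [(2 3 5; -2 2 0)], sign=-1
⇒ 4πI² = 25/693
I = (+1)√(25/693/(4π)) = 0.05357948

0.053579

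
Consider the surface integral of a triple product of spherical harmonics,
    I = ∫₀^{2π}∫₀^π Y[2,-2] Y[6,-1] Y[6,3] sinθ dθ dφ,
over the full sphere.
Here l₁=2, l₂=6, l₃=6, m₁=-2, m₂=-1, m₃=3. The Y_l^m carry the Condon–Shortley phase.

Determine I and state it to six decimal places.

0.177674

m-sum 0 ✓  L=14 even ✓  4≤6≤8 ✓
Π(2lᵢ+1) = 5×13×13 = 845
triangle coeff Δ(2,6,6) = 1/90090
Σ_t [0,2]: t=0:+1/69120 t=1:−1/14400 t=2:+1/69120 = -7/172800
(3j)²=14/715 [(2 6 6; 0 0 0)], sign=-1
Σ_t [2,2]: t=2:+1/120960 = 1/120960
(3j)²=24/1001 [(2 6 6; -2 -1 3)], sign=-1
⇒ 4πI² = 48/121
I = (+1)√(48/121/(4π)) = 0.17767364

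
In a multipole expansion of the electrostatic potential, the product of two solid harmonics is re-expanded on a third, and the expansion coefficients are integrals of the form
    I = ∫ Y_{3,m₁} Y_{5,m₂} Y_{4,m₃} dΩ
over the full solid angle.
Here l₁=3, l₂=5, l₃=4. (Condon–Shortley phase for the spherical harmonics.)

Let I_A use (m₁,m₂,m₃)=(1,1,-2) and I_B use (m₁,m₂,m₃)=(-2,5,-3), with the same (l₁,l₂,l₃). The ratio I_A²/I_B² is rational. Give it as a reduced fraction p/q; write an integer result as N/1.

Same 3,5,4: normalisation and zero-m 3j drop out of the ratio.
A: Δ: 4! 2! 6! / 13! → 1/180180; sum: t=0:+1/34560 t=1:−1/720 t=2:+1/384 = 43/34560; 3j²(3 5 4; 1 1 -2) = Δ·Π!·Σ² = 1849/180180  (sign +1)
B: Δ: 4! 2! 6! / 13! → 1/180180; sum: t=4:+1/17280 = 1/17280; 3j²(3 5 4; -2 5 -3) = Δ·Π!·Σ² = 35/858  (sign -1)
I_A²/I_B² = (1849/180180)/(35/858) = 1849/7350

1849/7350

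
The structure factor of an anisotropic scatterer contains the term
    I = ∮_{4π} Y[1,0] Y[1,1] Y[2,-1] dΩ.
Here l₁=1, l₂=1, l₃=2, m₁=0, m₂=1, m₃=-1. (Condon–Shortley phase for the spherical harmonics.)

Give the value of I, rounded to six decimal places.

m-sum 0 ✓  L=4 even ✓  0≤2≤2 ✓
Π(2lᵢ+1) = 3×3×5 = 45
triangle coeff Δ(1,1,2) = 1/30
Σ_t [0,0]: t=0:+1/1 = 1/1
(3j)²=2/15 [(1 1 2; 0 0 0)], sign=+1
Σ_t [0,0]: t=0:+1/2 = 1/2
(3j)²=1/10 [(1 1 2; 0 1 -1)], sign=-1
⇒ 4πI² = 3/5
I = (-1)√(3/5/(4π)) = -0.21850969

-0.218510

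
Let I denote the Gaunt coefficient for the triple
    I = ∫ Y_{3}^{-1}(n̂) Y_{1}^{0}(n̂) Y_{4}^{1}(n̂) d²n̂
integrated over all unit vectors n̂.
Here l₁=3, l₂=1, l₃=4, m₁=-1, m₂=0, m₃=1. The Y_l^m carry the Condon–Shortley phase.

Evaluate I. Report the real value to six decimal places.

Rules hold: Σm=0, L=8 even, 2≤4≤4.
N = 7·3·9 = 189
Δ = 0!·6!·2!/9! = 1/252
Racah Σ t=0..0: t=0:+1/36 = 1/36
⇒ 3j(3 1 4; 0 0 0)² = 4/63, sgn +1
Racah Σ t=0..0: t=0:+1/48 = 1/48
⇒ 3j(3 1 4; -1 0 1)² = 5/84, sgn -1
4πI² = N·(3j₀)²·(3jₘ)² = 5/7
I = -1·√(0.714286/4π) = -0.23841361

-0.238414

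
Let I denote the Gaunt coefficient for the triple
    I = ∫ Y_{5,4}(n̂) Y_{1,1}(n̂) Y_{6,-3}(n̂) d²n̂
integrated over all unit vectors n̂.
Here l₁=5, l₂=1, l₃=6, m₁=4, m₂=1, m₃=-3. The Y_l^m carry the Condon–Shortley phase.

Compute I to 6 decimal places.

Σmᵢ = 2 ≠ 0, so the φ-integral vanishes; I = 0

0.000000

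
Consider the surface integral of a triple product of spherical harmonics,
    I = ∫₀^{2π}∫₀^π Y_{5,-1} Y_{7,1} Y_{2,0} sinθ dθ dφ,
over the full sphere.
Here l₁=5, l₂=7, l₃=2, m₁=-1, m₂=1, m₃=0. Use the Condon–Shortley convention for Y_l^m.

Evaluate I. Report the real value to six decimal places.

Checks pass: Σm=0; 14 even; l₃=2∈[2,12].
(2·5+1)(2·7+1)(2·2+1) = 825
Δ: 10! 0! 4! / 15! → 1/15015
sum: t=5:−1/57600 = -1/57600
3j²(5 7 2; 0 0 0) = Δ·Π!·Σ² = 21/715  (sign -1)
sum: t=6:+1/69120 = 1/69120
3j²(5 7 2; -1 1 0) = Δ·Π!·Σ² = 4/143  (sign +1)
combine: 4πI² = 825·21/715·4/143 = 1260/1859
take √, sign -1: I = -0.23224194

-0.232242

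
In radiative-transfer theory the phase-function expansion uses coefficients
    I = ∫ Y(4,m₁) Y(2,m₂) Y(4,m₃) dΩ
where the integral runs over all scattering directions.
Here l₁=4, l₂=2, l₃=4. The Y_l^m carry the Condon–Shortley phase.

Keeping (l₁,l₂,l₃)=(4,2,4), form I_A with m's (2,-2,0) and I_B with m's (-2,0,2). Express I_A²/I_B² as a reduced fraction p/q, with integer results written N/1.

l's match ⇒ only the (l;m) 3-j factors differ between A and B.
A: triangle coeff Δ(4,2,4) = 1/13860; Σ_t [0,0]: t=0:+1/192 = 1/192; (3j)²=3/77 [(4 2 4; 2 -2 0)], sign=+1
B: triangle coeff Δ(4,2,4) = 1/13860; Σ_t [0,2]: t=0:+1/2880 t=1:−1/120 t=2:+1/192 = -1/360; (3j)²=16/3465 [(4 2 4; -2 0 2)], sign=-1
I_A²/I_B² = (3/77)/(16/3465) = 135/16

135/16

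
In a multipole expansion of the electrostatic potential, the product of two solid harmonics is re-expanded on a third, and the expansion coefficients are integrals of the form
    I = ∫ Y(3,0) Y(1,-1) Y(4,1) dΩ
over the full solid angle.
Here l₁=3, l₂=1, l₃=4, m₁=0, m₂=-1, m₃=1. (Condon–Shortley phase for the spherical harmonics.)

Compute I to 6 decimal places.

Checks pass: Σm=0; 8 even; l₃=4∈[2,4].
(2·3+1)(2·1+1)(2·4+1) = 189
Δ: 0! 6! 2! / 9! → 1/252
sum: t=0:+1/36 = 1/36
3j²(3 1 4; 0 0 0) = Δ·Π!·Σ² = 4/63  (sign +1)
sum: t=0:+1/72 = 1/72
3j²(3 1 4; 0 -1 1) = Δ·Π!·Σ² = 5/126  (sign -1)
combine: 4πI² = 189·4/63·5/126 = 10/21
take √, sign -1: I = -0.19466390

-0.194664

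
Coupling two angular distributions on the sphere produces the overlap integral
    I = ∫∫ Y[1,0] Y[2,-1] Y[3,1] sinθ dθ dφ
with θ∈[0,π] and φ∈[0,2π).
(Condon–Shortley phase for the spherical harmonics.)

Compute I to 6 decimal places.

-0.233597

Checks pass: Σm=0; 6 even; l₃=3∈[1,3].
(2·1+1)(2·2+1)(2·3+1) = 105
Δ: 0! 2! 4! / 7! → 1/105
sum: t=0:+1/4 = 1/4
3j²(1 2 3; 0 0 0) = Δ·Π!·Σ² = 3/35  (sign -1)
sum: t=0:+1/6 = 1/6
3j²(1 2 3; 0 -1 1) = Δ·Π!·Σ² = 8/105  (sign +1)
combine: 4πI² = 105·3/35·8/105 = 24/35
take √, sign -1: I = -0.23359668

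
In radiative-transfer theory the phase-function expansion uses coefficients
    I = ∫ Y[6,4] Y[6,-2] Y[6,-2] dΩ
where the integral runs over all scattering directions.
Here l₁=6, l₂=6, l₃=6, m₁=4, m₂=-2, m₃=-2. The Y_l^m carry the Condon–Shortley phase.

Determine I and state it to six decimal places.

0.128534

Checks pass: Σm=0; 18 even; l₃=6∈[0,12].
(2·6+1)(2·6+1)(2·6+1) = 2197
Δ: 6! 6! 6! / 19! → 1/325909584
sum: t=0:+1/373248000 t=1:−1/1728000 t=2:+1/110592 t=3:−1/46656 t=4:+1/110592 t=5:−1/1728000 t=6:+1/373248000 = -7/1555200
3j²(6 6 6; 0 0 0) = Δ·Π!·Σ² = 400/46189  (sign -1)
sum: t=0:+1/1658880 t=1:−1/518400 t=2:+1/1658880 = -1/1382400
3j²(6 6 6; 4 -2 -2) = Δ·Π!·Σ² = 504/46189  (sign -1)
combine: 4πI² = 2197·400/46189·504/46189 = 2620800/12623809
take √, sign +1: I = 0.12853364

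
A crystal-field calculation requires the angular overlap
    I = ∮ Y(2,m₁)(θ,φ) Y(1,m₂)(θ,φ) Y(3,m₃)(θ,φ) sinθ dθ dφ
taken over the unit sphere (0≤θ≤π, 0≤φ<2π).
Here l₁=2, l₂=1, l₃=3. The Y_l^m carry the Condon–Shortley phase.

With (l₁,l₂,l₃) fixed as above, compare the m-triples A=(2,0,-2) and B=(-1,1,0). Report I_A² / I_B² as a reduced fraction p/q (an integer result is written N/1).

5/3

l's match ⇒ only the (l;m) 3-j factors differ between A and B.
A: triangle coeff Δ(2,1,3) = 1/105; Σ_t [0,0]: t=0:+1/24 = 1/24; (3j)²=1/21 [(2 1 3; 2 0 -2)], sign=-1
B: triangle coeff Δ(2,1,3) = 1/105; Σ_t [0,0]: t=0:+1/12 = 1/12; (3j)²=1/35 [(2 1 3; -1 1 0)], sign=-1
I_A²/I_B² = (1/21)/(1/35) = 5/3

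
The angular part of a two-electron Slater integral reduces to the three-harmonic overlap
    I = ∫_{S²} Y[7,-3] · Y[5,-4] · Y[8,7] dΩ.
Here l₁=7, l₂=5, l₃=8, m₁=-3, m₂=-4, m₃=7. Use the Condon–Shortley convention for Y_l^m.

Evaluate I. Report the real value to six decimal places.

0.161070

Rules hold: Σm=0, L=20 even, 2≤8≤12.
N = 15·11·17 = 2805
Δ = 4!·10!·6!/21! = 1/814773960
Racah Σ t=0..4: t=0:+1/87091200 t=1:−1/4976640 t=2:+1/2073600 t=3:−1/4976640 t=4:+1/87091200 = 1/9676800
⇒ 3j(7 5 8; 0 0 0)² = 360/46189, sgn +1
Racah Σ t=0..1: t=0:+1/10450944000 t=1:−1/1567641600 = -17/31352832000
⇒ 3j(7 5 8; -3 -4 7)² = 17/1140, sgn +1
4πI² = N·(3j₀)²·(3jₘ)² = 1530/4693
I = +1·√(0.326017/4π) = 0.16107031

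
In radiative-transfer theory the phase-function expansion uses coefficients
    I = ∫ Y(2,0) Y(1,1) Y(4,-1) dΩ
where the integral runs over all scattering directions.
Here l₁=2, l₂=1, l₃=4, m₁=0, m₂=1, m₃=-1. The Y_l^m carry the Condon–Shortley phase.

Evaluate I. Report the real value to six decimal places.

|2−1|≤4≤2+1 violated ⇒ I = 0

0.000000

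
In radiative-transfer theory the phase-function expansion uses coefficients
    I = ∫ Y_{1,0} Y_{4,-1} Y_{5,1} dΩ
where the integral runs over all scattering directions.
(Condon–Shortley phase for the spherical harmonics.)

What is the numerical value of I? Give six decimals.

Rules hold: Σm=0, L=10 even, 3≤5≤5.
N = 3·9·11 = 297
Δ = 0!·2!·8!/11! = 1/495
Racah Σ t=0..0: t=0:+1/576 = 1/576
⇒ 3j(1 4 5; 0 0 0)² = 5/99, sgn -1
Racah Σ t=0..0: t=0:+1/720 = 1/720
⇒ 3j(1 4 5; 0 -1 1)² = 8/165, sgn +1
4πI² = N·(3j₀)²·(3jₘ)² = 8/11
I = -1·√(0.727273/4π) = -0.24057125

-0.240571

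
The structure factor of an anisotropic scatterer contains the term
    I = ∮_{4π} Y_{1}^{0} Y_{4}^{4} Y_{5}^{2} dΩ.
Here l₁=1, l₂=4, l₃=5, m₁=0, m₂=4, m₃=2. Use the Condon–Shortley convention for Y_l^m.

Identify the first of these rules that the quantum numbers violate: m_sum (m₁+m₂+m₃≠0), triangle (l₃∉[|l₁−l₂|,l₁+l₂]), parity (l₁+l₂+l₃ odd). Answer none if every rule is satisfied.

m_sum

azimuthal sum: 0 + 4 + 2 = 6  ✗
3 ≤ 5 ≤ 5 (triangle on l)
L = 1 + 4 + 5 = 10 (even)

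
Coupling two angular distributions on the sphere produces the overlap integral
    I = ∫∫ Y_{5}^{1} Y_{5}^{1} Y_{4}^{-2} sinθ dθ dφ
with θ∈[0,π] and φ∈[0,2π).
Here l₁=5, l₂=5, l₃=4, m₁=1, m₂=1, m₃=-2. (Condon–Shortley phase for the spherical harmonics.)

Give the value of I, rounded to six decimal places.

0.137240

Checks pass: Σm=0; 14 even; l₃=4∈[0,10].
(2·5+1)(2·5+1)(2·4+1) = 1089
Δ: 6! 4! 4! / 15! → 1/3153150
sum: t=1:−1/69120 t=2:+1/1728 t=3:−1/576 t=4:+1/1728 t=5:−1/69120 = -7/11520
3j²(5 5 4; 0 0 0) = Δ·Π!·Σ² = 2/143  (sign -1)
sum: t=2:+1/4608 t=3:−1/1296 t=4:+1/4608 = -7/20736
3j²(5 5 4; 1 1 -2) = Δ·Π!·Σ² = 20/1287  (sign -1)
combine: 4πI² = 1089·2/143·20/1287 = 40/169
take √, sign +1: I = 0.13724032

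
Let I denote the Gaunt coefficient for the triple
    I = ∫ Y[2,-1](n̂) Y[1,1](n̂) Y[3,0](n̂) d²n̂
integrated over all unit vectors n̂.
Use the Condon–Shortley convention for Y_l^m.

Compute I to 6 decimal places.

m-sum 0 ✓  L=6 even ✓  1≤3≤3 ✓
Π(2lᵢ+1) = 5×3×7 = 105
triangle coeff Δ(2,1,3) = 1/105
Σ_t [0,0]: t=0:+1/4 = 1/4
(3j)²=3/35 [(2 1 3; 0 0 0)], sign=-1
Σ_t [0,0]: t=0:+1/12 = 1/12
(3j)²=1/35 [(2 1 3; -1 1 0)], sign=-1
⇒ 4πI² = 9/35
I = (+1)√(9/35/(4π)) = 0.14304817

0.143048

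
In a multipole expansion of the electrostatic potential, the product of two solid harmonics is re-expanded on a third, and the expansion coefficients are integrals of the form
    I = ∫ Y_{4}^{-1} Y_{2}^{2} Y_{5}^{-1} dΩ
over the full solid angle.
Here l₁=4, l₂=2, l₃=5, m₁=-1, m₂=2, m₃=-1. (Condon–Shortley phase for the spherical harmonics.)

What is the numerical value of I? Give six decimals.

l₁+l₂+l₃=11 is odd: 3j(l;000)=0 ⇒ I=0

0.000000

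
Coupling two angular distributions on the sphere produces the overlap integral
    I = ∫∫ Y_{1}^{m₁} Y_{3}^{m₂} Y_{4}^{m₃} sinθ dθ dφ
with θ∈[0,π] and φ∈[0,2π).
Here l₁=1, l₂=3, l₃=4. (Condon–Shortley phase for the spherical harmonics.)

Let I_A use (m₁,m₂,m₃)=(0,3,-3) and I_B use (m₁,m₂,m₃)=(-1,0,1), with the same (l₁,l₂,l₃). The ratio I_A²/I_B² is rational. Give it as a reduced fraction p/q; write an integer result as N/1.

7/10

Same 1,3,4: normalisation and zero-m 3j drop out of the ratio.
A: Δ: 0! 2! 6! / 9! → 1/252; sum: t=0:+1/720 = 1/720; 3j²(1 3 4; 0 3 -3) = Δ·Π!·Σ² = 1/36  (sign -1)
B: Δ: 0! 2! 6! / 9! → 1/252; sum: t=0:+1/72 = 1/72; 3j²(1 3 4; -1 0 1) = Δ·Π!·Σ² = 5/126  (sign -1)
I_A²/I_B² = (1/36)/(5/126) = 7/10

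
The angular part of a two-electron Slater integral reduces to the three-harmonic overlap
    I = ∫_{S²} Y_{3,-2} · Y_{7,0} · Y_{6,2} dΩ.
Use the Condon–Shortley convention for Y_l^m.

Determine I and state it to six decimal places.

-0.160413

Rules hold: Σm=0, L=16 even, 4≤6≤10.
N = 7·15·13 = 1365
Δ = 4!·2!·10!/17! = 1/2042040
Racah Σ t=1..3: t=1:−1/207360 t=2:+1/57600 t=3:−1/207360 = 1/129600
⇒ 3j(3 7 6; 0 0 0)² = 168/12155, sgn +1
Racah Σ t=3..4: t=3:−1/207360 t=4:+1/725760 = -1/290304
⇒ 3j(3 7 6; -2 0 2)² = 125/7293, sgn -1
4πI² = N·(3j₀)²·(3jₘ)² = 147000/454597
I = -1·√(0.323363/4π) = -0.16041333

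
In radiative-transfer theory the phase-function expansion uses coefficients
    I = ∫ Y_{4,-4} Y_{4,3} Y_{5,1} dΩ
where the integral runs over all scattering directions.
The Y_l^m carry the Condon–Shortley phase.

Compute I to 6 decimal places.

0.000000

Σlᵢ=13 odd — θ-integrand is odd under cosθ→−cosθ; I=0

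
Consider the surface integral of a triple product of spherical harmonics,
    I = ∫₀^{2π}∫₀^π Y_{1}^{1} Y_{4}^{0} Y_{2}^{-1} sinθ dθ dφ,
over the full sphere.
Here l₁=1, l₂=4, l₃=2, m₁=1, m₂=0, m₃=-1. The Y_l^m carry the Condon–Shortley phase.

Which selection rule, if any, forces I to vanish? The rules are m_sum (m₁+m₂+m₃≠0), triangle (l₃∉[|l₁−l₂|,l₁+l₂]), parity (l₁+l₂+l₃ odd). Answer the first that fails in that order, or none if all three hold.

m₁+m₂+m₃ = 1 + 0 − 1 = 0  ✓
triangle: |1−4|=3 ≤ l₃=2 ≤ 1+4=5  ✗
parity: l₁+l₂+l₃ = 7 is odd

triangle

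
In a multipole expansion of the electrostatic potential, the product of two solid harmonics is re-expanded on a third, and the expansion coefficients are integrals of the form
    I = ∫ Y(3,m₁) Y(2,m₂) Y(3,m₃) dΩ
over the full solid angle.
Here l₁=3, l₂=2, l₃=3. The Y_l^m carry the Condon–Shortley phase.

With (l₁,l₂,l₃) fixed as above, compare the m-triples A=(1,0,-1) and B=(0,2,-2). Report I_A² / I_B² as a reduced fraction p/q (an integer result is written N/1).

9/20

Shared (l₁,l₂,l₃)=(3,2,3): N and (l;000)² cancel in I_A²/I_B².
A: Δ = 2!·4!·2!/9! = 1/3780; Racah Σ t=0..2: t=0:+1/16 t=1:−1/6 t=2:+1/96 = -3/32; ⇒ 3j(3 2 3; 1 0 -1)² = 3/140, sgn -1
B: Δ = 2!·4!·2!/9! = 1/3780; Racah Σ t=2..2: t=2:+1/24 = 1/24; ⇒ 3j(3 2 3; 0 2 -2)² = 1/21, sgn -1
I_A²/I_B² = (3/140)/(1/21) = 9/20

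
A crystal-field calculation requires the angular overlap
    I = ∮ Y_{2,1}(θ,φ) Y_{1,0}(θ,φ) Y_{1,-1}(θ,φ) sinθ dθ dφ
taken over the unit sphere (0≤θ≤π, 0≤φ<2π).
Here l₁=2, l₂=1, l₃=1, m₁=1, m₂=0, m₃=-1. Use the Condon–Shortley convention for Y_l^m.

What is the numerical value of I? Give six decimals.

m-sum 0 ✓  L=4 even ✓  1≤1≤3 ✓
Π(2lᵢ+1) = 5×3×3 = 45
triangle coeff Δ(2,1,1) = 1/30
Σ_t [1,1]: t=1:−1/1 = -1/1
(3j)²=2/15 [(2 1 1; 0 0 0)], sign=+1
Σ_t [1,1]: t=1:−1/2 = -1/2
(3j)²=1/10 [(2 1 1; 1 0 -1)], sign=-1
⇒ 4πI² = 3/5
I = (-1)√(3/5/(4π)) = -0.21850969

-0.218510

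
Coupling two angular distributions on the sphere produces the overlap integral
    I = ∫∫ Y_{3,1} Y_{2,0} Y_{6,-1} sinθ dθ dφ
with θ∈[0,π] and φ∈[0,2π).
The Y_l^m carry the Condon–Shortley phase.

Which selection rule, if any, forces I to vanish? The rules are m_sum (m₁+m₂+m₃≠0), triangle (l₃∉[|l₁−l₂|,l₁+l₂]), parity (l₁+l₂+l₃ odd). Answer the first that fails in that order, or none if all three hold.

azimuthal sum: 1 + 0 − 1 = 0  ✓
1 ≤ 6 ≤ 5 (triangle on l)  ✗
L = 3 + 2 + 6 = 11 (odd)

triangle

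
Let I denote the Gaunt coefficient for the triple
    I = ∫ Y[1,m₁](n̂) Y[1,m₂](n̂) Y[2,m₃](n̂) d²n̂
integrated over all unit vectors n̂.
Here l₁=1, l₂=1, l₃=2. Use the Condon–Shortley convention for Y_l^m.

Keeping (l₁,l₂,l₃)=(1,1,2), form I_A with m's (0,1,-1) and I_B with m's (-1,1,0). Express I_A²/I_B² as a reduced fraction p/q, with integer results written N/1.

Same 1,1,2: normalisation and zero-m 3j drop out of the ratio.
A: Δ: 0! 2! 2! / 5! → 1/30; sum: t=0:+1/2 = 1/2; 3j²(1 1 2; 0 1 -1) = Δ·Π!·Σ² = 1/10  (sign -1)
B: Δ: 0! 2! 2! / 5! → 1/30; sum: t=0:+1/4 = 1/4; 3j²(1 1 2; -1 1 0) = Δ·Π!·Σ² = 1/30  (sign +1)
I_A²/I_B² = (1/10)/(1/30) = 3/1

3/1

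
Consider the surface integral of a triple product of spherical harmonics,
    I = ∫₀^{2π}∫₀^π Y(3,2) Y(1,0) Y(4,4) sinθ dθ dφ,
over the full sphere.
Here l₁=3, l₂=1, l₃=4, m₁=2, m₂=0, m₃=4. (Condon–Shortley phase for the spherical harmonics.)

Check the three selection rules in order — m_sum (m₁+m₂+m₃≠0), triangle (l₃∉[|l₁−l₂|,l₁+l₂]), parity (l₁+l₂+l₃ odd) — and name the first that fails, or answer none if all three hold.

azimuthal sum: 2 + 0 + 4 = 6  ✗
2 ≤ 4 ≤ 4 (triangle on l)
L = 3 + 1 + 4 = 8 (even)

m_sum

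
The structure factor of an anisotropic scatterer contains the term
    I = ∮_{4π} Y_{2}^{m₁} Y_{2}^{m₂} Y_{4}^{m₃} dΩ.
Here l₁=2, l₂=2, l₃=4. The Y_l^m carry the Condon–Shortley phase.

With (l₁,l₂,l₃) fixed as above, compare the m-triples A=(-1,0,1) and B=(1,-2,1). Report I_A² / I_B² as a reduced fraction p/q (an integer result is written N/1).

Shared (l₁,l₂,l₃)=(2,2,4): N and (l;000)² cancel in I_A²/I_B².
A: Δ = 0!·4!·4!/9! = 1/630; Racah Σ t=0..0: t=0:+1/24 = 1/24; ⇒ 3j(2 2 4; -1 0 1)² = 1/21, sgn -1
B: Δ = 0!·4!·4!/9! = 1/630; Racah Σ t=0..0: t=0:+1/144 = 1/144; ⇒ 3j(2 2 4; 1 -2 1)² = 1/126, sgn -1
I_A²/I_B² = (1/21)/(1/126) = 6/1

6/1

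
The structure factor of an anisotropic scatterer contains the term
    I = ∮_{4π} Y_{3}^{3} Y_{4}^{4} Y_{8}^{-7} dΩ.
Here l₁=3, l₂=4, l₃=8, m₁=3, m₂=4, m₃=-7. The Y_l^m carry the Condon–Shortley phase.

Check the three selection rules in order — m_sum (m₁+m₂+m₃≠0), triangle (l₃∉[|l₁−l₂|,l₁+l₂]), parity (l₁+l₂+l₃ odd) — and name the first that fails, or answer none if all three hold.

Σmᵢ = 0  ✓
l₃∈[|l₁−l₂|,l₁+l₂]=[1,7], have l₃=8  ✗
Σlᵢ = 15 ⇒ odd

triangle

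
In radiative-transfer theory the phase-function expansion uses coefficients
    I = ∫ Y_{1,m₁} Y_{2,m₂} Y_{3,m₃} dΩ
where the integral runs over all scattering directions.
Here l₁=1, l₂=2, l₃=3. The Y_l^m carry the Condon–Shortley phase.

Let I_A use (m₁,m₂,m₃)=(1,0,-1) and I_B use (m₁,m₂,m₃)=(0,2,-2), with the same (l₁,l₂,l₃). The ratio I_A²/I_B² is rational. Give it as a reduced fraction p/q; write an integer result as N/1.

6/5

Shared (l₁,l₂,l₃)=(1,2,3): N and (l;000)² cancel in I_A²/I_B².
A: Δ = 0!·2!·4!/7! = 1/105; Racah Σ t=0..0: t=0:+1/8 = 1/8; ⇒ 3j(1 2 3; 1 0 -1)² = 2/35, sgn +1
B: Δ = 0!·2!·4!/7! = 1/105; Racah Σ t=0..0: t=0:+1/24 = 1/24; ⇒ 3j(1 2 3; 0 2 -2)² = 1/21, sgn -1
I_A²/I_B² = (2/35)/(1/21) = 6/5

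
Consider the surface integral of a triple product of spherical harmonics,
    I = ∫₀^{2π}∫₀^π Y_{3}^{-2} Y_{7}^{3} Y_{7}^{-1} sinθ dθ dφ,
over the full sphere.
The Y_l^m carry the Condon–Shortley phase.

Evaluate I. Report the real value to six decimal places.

L=17 odd ⇒ parity kills the (l;000) factor ⇒ I = 0

0.000000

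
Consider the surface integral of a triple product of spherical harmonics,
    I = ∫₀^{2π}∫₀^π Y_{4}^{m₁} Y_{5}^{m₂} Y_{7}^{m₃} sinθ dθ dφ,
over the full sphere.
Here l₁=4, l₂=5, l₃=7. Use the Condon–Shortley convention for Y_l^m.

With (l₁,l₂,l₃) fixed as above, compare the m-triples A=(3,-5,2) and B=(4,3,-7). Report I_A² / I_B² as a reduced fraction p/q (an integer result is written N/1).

Shared (l₁,l₂,l₃)=(4,5,7): N and (l;000)² cancel in I_A²/I_B².
A: Δ = 2!·6!·8!/17! = 1/6126120; Racah Σ t=0..0: t=0:+1/9676800 = 1/9676800; ⇒ 3j(4 5 7; 3 -5 2)² = 27/19448, sgn -1
B: Δ = 2!·6!·8!/17! = 1/6126120; Racah Σ t=0..0: t=0:+1/58060800 = 1/58060800; ⇒ 3j(4 5 7; 4 3 -7)² = 7/510, sgn +1
I_A²/I_B² = (27/19448)/(7/510) = 405/4004

405/4004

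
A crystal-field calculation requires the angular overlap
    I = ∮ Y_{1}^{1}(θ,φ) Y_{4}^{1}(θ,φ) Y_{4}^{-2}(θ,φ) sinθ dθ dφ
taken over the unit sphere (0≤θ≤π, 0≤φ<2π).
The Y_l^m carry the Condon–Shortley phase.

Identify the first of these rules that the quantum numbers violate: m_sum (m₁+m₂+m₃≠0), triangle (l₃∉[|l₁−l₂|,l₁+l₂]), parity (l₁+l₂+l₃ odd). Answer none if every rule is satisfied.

m₁+m₂+m₃ = 1 + 1 − 2 = 0  ✓
triangle: |1−4|=3 ≤ l₃=4 ≤ 1+4=5  ✓
parity: l₁+l₂+l₃ = 9 is odd  ✗

parity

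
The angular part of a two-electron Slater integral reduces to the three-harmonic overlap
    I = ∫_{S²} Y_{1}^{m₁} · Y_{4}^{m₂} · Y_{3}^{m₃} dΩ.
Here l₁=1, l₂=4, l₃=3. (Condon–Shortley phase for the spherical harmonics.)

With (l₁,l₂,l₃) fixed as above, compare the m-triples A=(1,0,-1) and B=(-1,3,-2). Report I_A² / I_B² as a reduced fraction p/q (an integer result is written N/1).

Shared (l₁,l₂,l₃)=(1,4,3): N and (l;000)² cancel in I_A²/I_B².
A: Δ = 2!·0!·6!/9! = 1/252; Racah Σ t=0..0: t=0:+1/96 = 1/96; ⇒ 3j(1 4 3; 1 0 -1)² = 1/42, sgn +1
B: Δ = 2!·0!·6!/9! = 1/252; Racah Σ t=2..2: t=2:+1/240 = 1/240; ⇒ 3j(1 4 3; -1 3 -2)² = 1/12, sgn -1
I_A²/I_B² = (1/42)/(1/12) = 2/7

2/7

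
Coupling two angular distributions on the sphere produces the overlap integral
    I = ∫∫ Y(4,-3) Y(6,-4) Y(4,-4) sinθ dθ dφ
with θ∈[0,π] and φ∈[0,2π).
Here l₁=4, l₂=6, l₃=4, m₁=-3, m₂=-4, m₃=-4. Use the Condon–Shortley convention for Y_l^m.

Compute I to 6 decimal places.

0.000000

-3 − 4 − 4 = -11 ≠ 0: azimuthal integral kills it; I = 0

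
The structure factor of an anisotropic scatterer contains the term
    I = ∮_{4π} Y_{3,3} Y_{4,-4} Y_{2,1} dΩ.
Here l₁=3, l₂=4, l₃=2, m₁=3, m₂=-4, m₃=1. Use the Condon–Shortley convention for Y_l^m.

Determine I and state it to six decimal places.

L=9 odd ⇒ parity kills the (l;000) factor ⇒ I = 0

0.000000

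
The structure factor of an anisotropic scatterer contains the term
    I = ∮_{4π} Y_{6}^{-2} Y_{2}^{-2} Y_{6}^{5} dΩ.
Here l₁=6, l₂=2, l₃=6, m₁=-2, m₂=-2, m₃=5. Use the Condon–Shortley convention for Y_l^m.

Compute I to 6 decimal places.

0.000000

m-sum = -2 − 2 + 5 = 1 ≠ 0 ⇒ I = 0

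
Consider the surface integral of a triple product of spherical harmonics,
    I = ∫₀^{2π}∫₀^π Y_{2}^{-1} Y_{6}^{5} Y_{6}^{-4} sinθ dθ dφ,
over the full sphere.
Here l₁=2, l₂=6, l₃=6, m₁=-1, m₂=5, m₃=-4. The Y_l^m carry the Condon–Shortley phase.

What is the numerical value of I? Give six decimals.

Rules hold: Σm=0, L=14 even, 4≤6≤8.
N = 5·13·13 = 845
Δ = 2!·2!·10!/15! = 1/90090
Racah Σ t=0..2: t=0:+1/69120 t=1:−1/14400 t=2:+1/69120 = -7/172800
⇒ 3j(2 6 6; 0 0 0)² = 14/715, sgn -1
Racah Σ t=1..2: t=1:−1/7257600 t=2:+1/725760 = 1/806400
⇒ 3j(2 6 6; -1 5 -4)² = 27/910, sgn +1
4πI² = N·(3j₀)²·(3jₘ)² = 27/55
I = -1·√(0.490909/4π) = -0.19764945

-0.197649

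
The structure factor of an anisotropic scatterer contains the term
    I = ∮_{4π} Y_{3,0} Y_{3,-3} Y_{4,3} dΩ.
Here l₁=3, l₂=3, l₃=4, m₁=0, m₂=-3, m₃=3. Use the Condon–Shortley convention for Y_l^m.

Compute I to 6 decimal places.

0.203551

Checks pass: Σm=0; 10 even; l₃=4∈[0,6].
(2·3+1)(2·3+1)(2·4+1) = 441
Δ: 2! 4! 4! / 11! → 1/34650
sum: t=0:+1/72 t=1:−1/16 t=2:+1/72 = -5/144
3j²(3 3 4; 0 0 0) = Δ·Π!·Σ² = 2/77  (sign -1)
sum: t=0:+1/288 = 1/288
3j²(3 3 4; 0 -3 3) = Δ·Π!·Σ² = 1/22  (sign -1)
combine: 4πI² = 441·2/77·1/22 = 63/121
take √, sign +1: I = 0.20355073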